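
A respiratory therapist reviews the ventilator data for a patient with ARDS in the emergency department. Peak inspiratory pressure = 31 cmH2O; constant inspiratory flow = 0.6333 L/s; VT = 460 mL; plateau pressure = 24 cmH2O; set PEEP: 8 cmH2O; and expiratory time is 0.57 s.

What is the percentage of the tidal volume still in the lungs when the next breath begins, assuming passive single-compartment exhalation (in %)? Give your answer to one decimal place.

16.6

R = (PIP − Pplat)/V̇ = (31 − 24) / 0.6333 = 7.0/0.6333 = 11.053 cmH2O·s/L.
C = Vt/(Pplat − PEEP) = 460.0 / (24 − 8) = 460.0/16.0 = 28.75 mL/cmH2O.
τ = R × C = 11.053 × 0.02875 L/cmH2O = 0.3178 s.
Fraction remaining at end-expiration = e^(−Te/τ) = e^(−0.57/0.3178) = 0.1664 → 16.64%.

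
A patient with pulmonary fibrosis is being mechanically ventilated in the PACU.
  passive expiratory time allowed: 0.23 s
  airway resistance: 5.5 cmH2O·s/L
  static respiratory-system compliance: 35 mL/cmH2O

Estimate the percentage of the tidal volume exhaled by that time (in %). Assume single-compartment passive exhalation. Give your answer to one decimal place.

69.7

τ = R × C = 5.5 × 35 mL/cmH2O = 5.5 × 0.035 L/cmH2O = 0.1925 s.
Passive exhalation: V(t)/V₀ = e^(−t/τ) = e^(−0.23/0.1925) = 0.3028.
Fraction exhaled = 1 − 0.3028 = 0.6972 → 69.72%.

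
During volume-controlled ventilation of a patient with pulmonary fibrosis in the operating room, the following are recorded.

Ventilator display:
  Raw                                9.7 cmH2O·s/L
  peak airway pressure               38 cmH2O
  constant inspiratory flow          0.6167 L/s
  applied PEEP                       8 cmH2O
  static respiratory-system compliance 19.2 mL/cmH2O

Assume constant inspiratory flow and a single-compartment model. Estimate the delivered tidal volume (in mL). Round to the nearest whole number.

Equation of motion (constant flow): PIP = Vt/C + R·V̇ + PEEP.
Vt/C = PIP − R·V̇ − PEEP = 38 − 5.982 − 8 = 24.018 cmH2O.
Vt = C × 24.018 = 19.2 × 24.018 = 461.15 mL.

461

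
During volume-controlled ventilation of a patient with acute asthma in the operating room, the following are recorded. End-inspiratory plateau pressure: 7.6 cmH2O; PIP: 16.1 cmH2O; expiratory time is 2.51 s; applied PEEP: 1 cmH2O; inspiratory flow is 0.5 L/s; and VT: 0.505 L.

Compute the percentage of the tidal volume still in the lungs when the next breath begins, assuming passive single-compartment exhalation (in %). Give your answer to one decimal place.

14.5

R = (PIP − Pplat)/V̇ = (16.1 − 7.6) / 0.5 = 8.5/0.5 = 17.0 cmH2O·s/L.
C = Vt/(Pplat − PEEP) = 505.0 / (7.6 − 1) = 505.0/6.6 = 76.515 mL/cmH2O.
τ = R × C = 17.0 × 0.07652 L/cmH2O = 1.301 s.
Fraction remaining at end-expiration = e^(−Te/τ) = e^(−2.51/1.301) = 0.1453 → 14.53%.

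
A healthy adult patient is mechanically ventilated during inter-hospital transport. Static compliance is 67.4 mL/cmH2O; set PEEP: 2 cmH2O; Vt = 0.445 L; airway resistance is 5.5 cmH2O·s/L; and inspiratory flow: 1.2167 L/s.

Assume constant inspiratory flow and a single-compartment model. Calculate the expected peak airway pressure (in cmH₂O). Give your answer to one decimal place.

Equation of motion (constant flow): PIP = Vt/C + R·V̇ + PEEP.
PIP = 445/67.4 + 5.5×1.2167 + 2 = 6.602 + 6.692 + 2 = 15.294 cmH2O.

15.3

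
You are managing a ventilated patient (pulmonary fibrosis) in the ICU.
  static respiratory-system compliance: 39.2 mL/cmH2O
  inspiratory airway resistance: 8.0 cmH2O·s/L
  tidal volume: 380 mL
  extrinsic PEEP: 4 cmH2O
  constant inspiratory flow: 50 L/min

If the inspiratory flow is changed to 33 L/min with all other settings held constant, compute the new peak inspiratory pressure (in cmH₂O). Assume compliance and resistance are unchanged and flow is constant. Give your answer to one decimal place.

18.1

Flow: 50 L/min ÷ 60 = 0.8333 L/s.
New flow: 33 L/min ÷ 60 = 0.55 L/s.
PIP = Vt/C + R·V̇ + PEEP (constant-flow equation of motion).
Only the resistive term changes: ΔPIP = R × ΔV̇ = 8.0 × (0.55 − 0.8333) = 8.0 × -0.2833 = -2.266 cmH2O.
Original PIP = 380/39.2 + 8.0×0.8333 + 4 = 20.36 cmH2O; new PIP = 20.36 + (-2.266) = 18.094 cmH2O.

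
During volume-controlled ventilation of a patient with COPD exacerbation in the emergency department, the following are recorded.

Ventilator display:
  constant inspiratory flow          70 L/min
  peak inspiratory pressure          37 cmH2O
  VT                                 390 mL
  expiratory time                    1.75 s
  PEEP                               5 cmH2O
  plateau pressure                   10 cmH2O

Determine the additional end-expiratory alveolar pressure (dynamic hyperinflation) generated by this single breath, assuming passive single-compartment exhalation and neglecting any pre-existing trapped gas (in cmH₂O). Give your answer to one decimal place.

1.9

Flow: 70 L/min ÷ 60 = 1.1667 L/s.
R = (PIP − Pplat)/V̇ = (37 − 10) / 1.1667 = 27.0/1.1667 = 23.142 cmH2O·s/L.
C = Vt/(Pplat − PEEP) = 390.0 / (10 − 5) = 390.0/5.0 = 78.0 mL/cmH2O.
τ = R × C = 23.142 × 0.078 L/cmH2O = 1.805 s.
Fraction remaining = e^(−Te/τ) = e^(−1.75/1.805) = 0.3793; trapped volume = 390.0 × 0.3793 = 147.93 mL.
Additional alveolar pressure from trapping ≈ V_trapped / C = 147.93 / 78.0 = 1.897 cmH2O.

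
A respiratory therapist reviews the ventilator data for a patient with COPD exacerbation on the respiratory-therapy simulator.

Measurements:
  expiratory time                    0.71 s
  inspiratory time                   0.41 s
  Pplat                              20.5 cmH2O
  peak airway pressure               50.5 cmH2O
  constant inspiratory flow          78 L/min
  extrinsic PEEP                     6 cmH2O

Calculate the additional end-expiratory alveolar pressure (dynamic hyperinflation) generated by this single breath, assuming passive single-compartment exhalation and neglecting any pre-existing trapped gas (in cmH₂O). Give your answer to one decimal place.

Flow: 78 L/min ÷ 60 = 1.3 L/s.
Vt = flow × Ti = 1.3 L/s × 0.41 s × 1000 mL/L = 533.0 mL.
R = (PIP − Pplat)/V̇ = (50.5 − 20.5) / 1.3 = 30.0/1.3 = 23.077 cmH2O·s/L.
C = Vt/(Pplat − PEEP) = 533.0 / (20.5 − 6) = 533.0/14.5 = 36.759 mL/cmH2O.
τ = R × C = 23.077 × 0.03676 L/cmH2O = 0.8483 s.
Fraction remaining = e^(−Te/τ) = e^(−0.71/0.8483) = 0.433; trapped volume = 533.0 × 0.433 = 230.79 mL.
Additional alveolar pressure from trapping ≈ V_trapped / C = 230.79 / 36.759 = 6.278 cmH2O.

6.3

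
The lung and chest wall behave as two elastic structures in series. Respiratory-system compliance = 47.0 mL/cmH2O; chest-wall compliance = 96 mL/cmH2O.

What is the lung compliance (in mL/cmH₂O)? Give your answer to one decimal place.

92.1

1/CL = 1/Crs − 1/Ccw.
1/CL = 1/47.0 − 1/96 = 0.01086.
CL = 92.081 mL/cmH2O.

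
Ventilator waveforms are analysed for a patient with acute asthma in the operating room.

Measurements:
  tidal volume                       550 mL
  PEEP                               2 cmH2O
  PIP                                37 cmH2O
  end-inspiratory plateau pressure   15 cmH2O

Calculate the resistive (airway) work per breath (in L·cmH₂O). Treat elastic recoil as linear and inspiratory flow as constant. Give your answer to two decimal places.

12.10

With constant inspiratory flow the resistive pressure is constant at PIP − Pplat = 37 − 15 = 22.0 cmH2O, so resistive work = 22.0 × 0.550 = 12.1 L·cmH2O.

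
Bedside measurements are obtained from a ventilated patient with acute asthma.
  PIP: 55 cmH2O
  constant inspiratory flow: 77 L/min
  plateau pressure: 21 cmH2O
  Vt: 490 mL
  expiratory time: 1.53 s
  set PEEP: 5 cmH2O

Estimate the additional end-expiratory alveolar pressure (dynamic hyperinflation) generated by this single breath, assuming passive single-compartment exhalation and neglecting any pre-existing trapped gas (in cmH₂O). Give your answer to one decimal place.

2.4

Flow: 77 L/min ÷ 60 = 1.2833 L/s.
R = (PIP − Pplat)/V̇ = (55 − 21) / 1.2833 = 34.0/1.2833 = 26.494 cmH2O·s/L.
C = Vt/(Pplat − PEEP) = 490.0 / (21 − 5) = 490.0/16.0 = 30.625 mL/cmH2O.
τ = R × C = 26.494 × 0.03063 L/cmH2O = 0.8115 s.
Fraction remaining = e^(−Te/τ) = e^(−1.53/0.8115) = 0.1518; trapped volume = 490.0 × 0.1518 = 74.382 mL.
Additional alveolar pressure from trapping ≈ V_trapped / C = 74.382 / 30.625 = 2.429 cmH2O.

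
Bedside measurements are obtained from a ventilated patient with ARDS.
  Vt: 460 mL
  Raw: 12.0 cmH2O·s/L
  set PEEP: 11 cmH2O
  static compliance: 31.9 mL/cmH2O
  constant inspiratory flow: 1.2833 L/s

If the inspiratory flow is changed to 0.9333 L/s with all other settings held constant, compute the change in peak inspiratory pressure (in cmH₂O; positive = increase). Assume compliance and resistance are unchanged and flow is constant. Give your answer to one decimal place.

PIP = Vt/C + R·V̇ + PEEP (constant-flow equation of motion).
Only the resistive term changes: ΔPIP = R × ΔV̇ = 12.0 × (0.9333 − 1.2833) = 12.0 × -0.35 = -4.2 cmH2O.

-4.2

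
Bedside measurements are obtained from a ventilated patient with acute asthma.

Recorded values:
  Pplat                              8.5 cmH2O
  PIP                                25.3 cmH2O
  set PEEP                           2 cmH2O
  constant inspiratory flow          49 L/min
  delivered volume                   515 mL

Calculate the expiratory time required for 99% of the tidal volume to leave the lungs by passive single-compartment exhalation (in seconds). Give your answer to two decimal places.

Flow: 49 L/min ÷ 60 = 0.8167 L/s.
R = (PIP − Pplat)/V̇ = (25.3 − 8.5) / 0.8167 = 16.8/0.8167 = 20.571 cmH2O·s/L.
C = Vt/(Pplat − PEEP) = 515.0 / (8.5 − 2) = 515.0/6.5 = 79.231 mL/cmH2O.
τ = R × C = 20.571 × 0.07923 L/cmH2O = 1.63 s.
t = −τ·ln(1 − 0.99) = −1.63·ln(0.01) = 7.506 s.

7.51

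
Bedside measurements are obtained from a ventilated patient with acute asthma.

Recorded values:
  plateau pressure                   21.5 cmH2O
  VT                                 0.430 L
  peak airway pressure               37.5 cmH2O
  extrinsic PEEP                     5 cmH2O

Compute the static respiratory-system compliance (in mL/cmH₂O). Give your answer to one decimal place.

Cstat = Vt / (Pplat − PEEP) = 430 / (21.5 − 5) = 430 / 16.5 = 26.061 mL/cmH2O.

26.1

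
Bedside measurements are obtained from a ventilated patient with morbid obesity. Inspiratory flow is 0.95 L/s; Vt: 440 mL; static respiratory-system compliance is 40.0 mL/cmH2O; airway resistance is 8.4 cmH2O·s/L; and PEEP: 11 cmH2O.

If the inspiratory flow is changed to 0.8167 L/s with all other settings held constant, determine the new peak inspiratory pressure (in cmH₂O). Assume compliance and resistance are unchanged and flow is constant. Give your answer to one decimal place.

PIP = Vt/C + R·V̇ + PEEP (constant-flow equation of motion).
Only the resistive term changes: ΔPIP = R × ΔV̇ = 8.4 × (0.8167 − 0.95) = 8.4 × -0.1333 = -1.12 cmH2O.
Original PIP = 440/40.0 + 8.4×0.95 + 11 = 29.98 cmH2O; new PIP = 29.98 + (-1.12) = 28.86 cmH2O.

28.9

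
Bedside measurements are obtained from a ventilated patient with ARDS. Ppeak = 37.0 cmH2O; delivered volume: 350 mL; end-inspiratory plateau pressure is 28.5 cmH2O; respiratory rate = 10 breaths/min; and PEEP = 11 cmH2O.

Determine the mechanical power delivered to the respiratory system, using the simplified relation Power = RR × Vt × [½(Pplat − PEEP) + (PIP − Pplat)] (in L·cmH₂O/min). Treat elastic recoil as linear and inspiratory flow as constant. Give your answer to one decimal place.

60.4

Per-breath work = Vt × [½(Pplat−PEEP) + (PIP−Pplat)] = 0.350 × [0.5×17.5 + 8.5] = 0.350 × 17.25 = 6.038 L·cmH2O.
Power = 10 × 6.038 = 60.38 L·cmH2O/min.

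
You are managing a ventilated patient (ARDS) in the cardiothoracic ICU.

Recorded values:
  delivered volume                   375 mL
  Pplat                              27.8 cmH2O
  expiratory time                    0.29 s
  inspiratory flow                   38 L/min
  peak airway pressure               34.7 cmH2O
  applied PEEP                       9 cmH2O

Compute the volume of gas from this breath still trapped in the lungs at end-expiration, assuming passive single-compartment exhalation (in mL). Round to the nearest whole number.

Flow: 38 L/min ÷ 60 = 0.6333 L/s.
R = (PIP − Pplat)/V̇ = (34.7 − 27.8) / 0.6333 = 6.9/0.6333 = 10.895 cmH2O·s/L.
C = Vt/(Pplat − PEEP) = 375.0 / (27.8 − 9) = 375.0/18.8 = 19.947 mL/cmH2O.
τ = R × C = 10.895 × 0.01995 L/cmH2O = 0.2174 s.
Fraction remaining = e^(−Te/τ) = e^(−0.29/0.2174) = 0.2634.
Trapped volume = 375.0 × 0.2634 = 98.775 mL.

99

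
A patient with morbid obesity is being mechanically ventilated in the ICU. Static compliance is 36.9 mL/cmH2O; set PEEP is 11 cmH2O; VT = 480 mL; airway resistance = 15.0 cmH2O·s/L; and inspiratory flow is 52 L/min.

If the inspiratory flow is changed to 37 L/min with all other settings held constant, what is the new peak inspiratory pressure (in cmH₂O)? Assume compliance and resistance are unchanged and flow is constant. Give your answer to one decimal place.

33.3

Flow: 52 L/min ÷ 60 = 0.8667 L/s.
New flow: 37 L/min ÷ 60 = 0.6167 L/s.
PIP = Vt/C + R·V̇ + PEEP (constant-flow equation of motion).
Only the resistive term changes: ΔPIP = R × ΔV̇ = 15.0 × (0.6167 − 0.8667) = 15.0 × -0.25 = -3.75 cmH2O.
Original PIP = 480/36.9 + 15.0×0.8667 + 11 = 37.009 cmH2O; new PIP = 37.009 + (-3.75) = 33.259 cmH2O.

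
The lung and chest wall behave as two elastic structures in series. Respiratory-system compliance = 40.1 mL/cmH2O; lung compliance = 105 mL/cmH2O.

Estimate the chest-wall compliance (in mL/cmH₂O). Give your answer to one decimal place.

1/Ccw = 1/Crs − 1/CL.
1/Ccw = 1/40.1 − 1/105 = 0.01541.
Ccw = 64.893 mL/cmH2O.

64.9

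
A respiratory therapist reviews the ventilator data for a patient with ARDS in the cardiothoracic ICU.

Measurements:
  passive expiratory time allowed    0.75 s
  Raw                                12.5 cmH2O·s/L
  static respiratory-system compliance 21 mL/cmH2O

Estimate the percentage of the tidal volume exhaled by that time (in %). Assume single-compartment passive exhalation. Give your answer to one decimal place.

94.3

τ = R × C = 12.5 × 21 mL/cmH2O = 12.5 × 0.021 L/cmH2O = 0.2625 s.
Passive exhalation: V(t)/V₀ = e^(−t/τ) = e^(−0.75/0.2625) = 0.05743.
Fraction exhaled = 1 − 0.05743 = 0.9426 → 94.26%.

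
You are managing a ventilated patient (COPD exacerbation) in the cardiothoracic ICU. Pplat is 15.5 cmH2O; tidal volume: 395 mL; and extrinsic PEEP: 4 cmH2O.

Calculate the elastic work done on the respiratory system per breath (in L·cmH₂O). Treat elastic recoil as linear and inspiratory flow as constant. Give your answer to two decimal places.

2.27

Elastic work ≈ ½ × (Pplat − PEEP) × Vt = 0.5 × (15.5 − 4) × 0.395 L = 0.5 × 11.5 × 0.395 = 2.271 L·cmH2O.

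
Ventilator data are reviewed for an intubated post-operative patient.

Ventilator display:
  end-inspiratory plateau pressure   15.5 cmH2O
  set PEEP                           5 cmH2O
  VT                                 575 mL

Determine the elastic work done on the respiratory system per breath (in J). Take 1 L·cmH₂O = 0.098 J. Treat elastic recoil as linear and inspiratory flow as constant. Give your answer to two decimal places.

0.30

Elastic work ≈ ½ × (Pplat − PEEP) × Vt = 0.5 × (15.5 − 5) × 0.575 L = 0.5 × 10.5 × 0.575 = 3.019 L·cmH2O.
× 0.098 J/(L·cmH2O) → 0.2959 J.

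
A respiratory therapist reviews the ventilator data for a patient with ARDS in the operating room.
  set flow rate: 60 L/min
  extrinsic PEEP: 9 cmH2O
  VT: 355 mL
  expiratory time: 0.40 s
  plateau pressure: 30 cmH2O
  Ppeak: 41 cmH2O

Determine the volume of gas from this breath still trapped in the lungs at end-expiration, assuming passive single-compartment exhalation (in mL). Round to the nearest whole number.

Flow: 60 L/min ÷ 60 = 1 L/s.
R = (PIP − Pplat)/V̇ = (41 − 30) / 1 = 11.0/1 = 11.0 cmH2O·s/L.
C = Vt/(Pplat − PEEP) = 355.0 / (30 − 9) = 355.0/21.0 = 16.905 mL/cmH2O.
τ = R × C = 11.0 × 0.01691 L/cmH2O = 0.186 s.
Fraction remaining = e^(−Te/τ) = e^(−0.40/0.186) = 0.1164.
Trapped volume = 355.0 × 0.1164 = 41.322 mL.

41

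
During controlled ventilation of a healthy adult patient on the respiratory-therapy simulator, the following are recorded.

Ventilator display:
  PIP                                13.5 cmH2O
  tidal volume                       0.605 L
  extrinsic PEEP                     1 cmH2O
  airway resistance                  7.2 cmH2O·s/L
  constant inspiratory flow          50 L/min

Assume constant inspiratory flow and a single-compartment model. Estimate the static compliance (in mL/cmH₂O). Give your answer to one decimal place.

Flow: 50 L/min ÷ 60 = 0.8333 L/s.
Equation of motion (constant flow): PIP = Vt/C + R·V̇ + PEEP.
Vt/C = PIP − R·V̇ − PEEP = 13.5 − 7.2×0.8333 − 1 = 13.5 − 6.0 − 1 = 6.5 cmH2O.
C = Vt / 6.5 = 605 / 6.5 = 93.077 mL/cmH2O.

93.1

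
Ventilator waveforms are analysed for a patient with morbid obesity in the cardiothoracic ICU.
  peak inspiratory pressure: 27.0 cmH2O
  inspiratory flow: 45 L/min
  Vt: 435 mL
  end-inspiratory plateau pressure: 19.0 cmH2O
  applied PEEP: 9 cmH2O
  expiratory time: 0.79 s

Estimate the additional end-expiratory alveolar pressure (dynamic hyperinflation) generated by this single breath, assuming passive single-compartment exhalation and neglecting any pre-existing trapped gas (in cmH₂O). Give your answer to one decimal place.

Flow: 45 L/min ÷ 60 = 0.75 L/s.
R = (PIP − Pplat)/V̇ = (27.0 − 19.0) / 0.75 = 8.0/0.75 = 10.667 cmH2O·s/L.
C = Vt/(Pplat − PEEP) = 435.0 / (19.0 − 9) = 435.0/10.0 = 43.5 mL/cmH2O.
τ = R × C = 10.667 × 0.0435 L/cmH2O = 0.464 s.
Fraction remaining = e^(−Te/τ) = e^(−0.79/0.464) = 0.1822; trapped volume = 435.0 × 0.1822 = 79.257 mL.
Additional alveolar pressure from trapping ≈ V_trapped / C = 79.257 / 43.5 = 1.822 cmH2O.

1.8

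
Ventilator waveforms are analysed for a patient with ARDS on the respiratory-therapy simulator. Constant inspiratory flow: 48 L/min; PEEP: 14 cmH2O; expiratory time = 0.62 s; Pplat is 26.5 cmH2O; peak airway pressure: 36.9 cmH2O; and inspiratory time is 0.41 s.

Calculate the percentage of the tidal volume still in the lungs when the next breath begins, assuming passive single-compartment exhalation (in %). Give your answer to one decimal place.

16.2

Flow: 48 L/min ÷ 60 = 0.8 L/s.
Vt = flow × Ti = 0.8 L/s × 0.41 s × 1000 mL/L = 328.0 mL.
R = (PIP − Pplat)/V̇ = (36.9 − 26.5) / 0.8 = 10.4/0.8 = 13.0 cmH2O·s/L.
C = Vt/(Pplat − PEEP) = 328.0 / (26.5 − 14) = 328.0/12.5 = 26.24 mL/cmH2O.
τ = R × C = 13.0 × 0.02624 L/cmH2O = 0.3411 s.
Fraction remaining at end-expiration = e^(−Te/τ) = e^(−0.62/0.3411) = 0.1624 → 16.24%.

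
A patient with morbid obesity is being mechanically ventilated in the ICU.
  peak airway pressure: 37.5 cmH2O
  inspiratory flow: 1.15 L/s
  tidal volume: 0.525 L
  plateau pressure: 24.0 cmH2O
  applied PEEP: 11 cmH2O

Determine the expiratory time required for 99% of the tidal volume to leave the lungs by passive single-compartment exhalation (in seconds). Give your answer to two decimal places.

R = (PIP − Pplat)/V̇ = (37.5 − 24.0) / 1.15 = 13.5/1.15 = 11.739 cmH2O·s/L.
C = Vt/(Pplat − PEEP) = 525.0 / (24.0 − 11) = 525.0/13.0 = 40.385 mL/cmH2O.
τ = R × C = 11.739 × 0.04039 L/cmH2O = 0.4741 s.
t = −τ·ln(1 − 0.99) = −0.4741·ln(0.01) = 2.183 s.

2.18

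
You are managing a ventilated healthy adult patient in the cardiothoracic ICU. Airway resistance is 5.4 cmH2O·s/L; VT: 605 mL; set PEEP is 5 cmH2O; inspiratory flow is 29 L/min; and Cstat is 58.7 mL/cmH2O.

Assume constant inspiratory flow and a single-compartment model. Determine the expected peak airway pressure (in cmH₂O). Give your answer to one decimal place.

Flow: 29 L/min ÷ 60 = 0.4833 L/s.
Equation of motion (constant flow): PIP = Vt/C + R·V̇ + PEEP.
PIP = 605/58.7 + 5.4×0.4833 + 5 = 10.307 + 2.61 + 5 = 17.917 cmH2O.

17.9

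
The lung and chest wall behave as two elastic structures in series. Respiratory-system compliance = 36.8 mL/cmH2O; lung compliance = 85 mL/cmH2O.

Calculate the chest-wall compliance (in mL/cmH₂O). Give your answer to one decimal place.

64.9

1/Ccw = 1/Crs − 1/CL.
1/Ccw = 1/36.8 − 1/85 = 0.01541.
Ccw = 64.893 mL/cmH2O.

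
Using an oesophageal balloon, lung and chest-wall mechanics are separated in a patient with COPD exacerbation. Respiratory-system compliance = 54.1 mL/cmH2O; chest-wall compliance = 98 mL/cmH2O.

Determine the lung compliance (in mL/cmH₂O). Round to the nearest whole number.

1/CL = 1/Crs − 1/Ccw.
1/CL = 1/54.1 − 1/98 = 0.00828.
CL = 120.77 mL/cmH2O.

121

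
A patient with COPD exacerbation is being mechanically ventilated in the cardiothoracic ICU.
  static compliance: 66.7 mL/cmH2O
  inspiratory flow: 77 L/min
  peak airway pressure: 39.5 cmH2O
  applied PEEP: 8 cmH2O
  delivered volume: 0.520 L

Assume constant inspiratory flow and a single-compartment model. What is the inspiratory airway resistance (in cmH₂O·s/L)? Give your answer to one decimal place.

18.5

Flow: 77 L/min ÷ 60 = 1.2833 L/s.
Equation of motion (constant flow): PIP = Vt/C + R·V̇ + PEEP.
R·V̇ = PIP − Vt/C − PEEP = 39.5 − 520/66.7 − 8 = 39.5 − 7.796 − 8 = 23.704 cmH2O.
R = 23.704 / 1.2833 = 18.471 cmH2O·s/L.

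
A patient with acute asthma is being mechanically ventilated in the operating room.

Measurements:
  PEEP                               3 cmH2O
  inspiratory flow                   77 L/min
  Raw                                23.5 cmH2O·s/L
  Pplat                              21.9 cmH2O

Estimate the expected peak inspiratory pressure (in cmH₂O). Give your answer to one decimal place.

Flow: 77 L/min ÷ 60 = 1.2833 L/s.
PIP = Pplat + Raw × flow = 21.9 + 23.5 × 1.2833 = 21.9 + 30.158 = 52.058 cmH2O.

52.1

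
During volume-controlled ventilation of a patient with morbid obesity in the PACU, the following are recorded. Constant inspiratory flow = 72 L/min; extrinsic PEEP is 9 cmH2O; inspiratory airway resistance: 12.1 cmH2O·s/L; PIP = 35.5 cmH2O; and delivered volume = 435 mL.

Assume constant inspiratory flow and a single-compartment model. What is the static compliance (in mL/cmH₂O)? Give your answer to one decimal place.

36.3

Flow: 72 L/min ÷ 60 = 1.2 L/s.
Equation of motion (constant flow): PIP = Vt/C + R·V̇ + PEEP.
Vt/C = PIP − R·V̇ − PEEP = 35.5 − 12.1×1.2 − 9 = 35.5 − 14.52 − 9 = 11.98 cmH2O.
C = Vt / 11.98 = 435 / 11.98 = 36.311 mL/cmH2O.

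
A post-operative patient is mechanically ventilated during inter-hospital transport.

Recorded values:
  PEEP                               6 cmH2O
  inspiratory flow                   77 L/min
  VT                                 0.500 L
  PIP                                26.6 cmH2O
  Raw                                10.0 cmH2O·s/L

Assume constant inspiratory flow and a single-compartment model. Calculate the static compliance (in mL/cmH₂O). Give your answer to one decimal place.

64.4

Flow: 77 L/min ÷ 60 = 1.2833 L/s.
Equation of motion (constant flow): PIP = Vt/C + R·V̇ + PEEP.
Vt/C = PIP − R·V̇ − PEEP = 26.6 − 10.0×1.2833 − 6 = 26.6 − 12.833 − 6 = 7.767 cmH2O.
C = Vt / 7.767 = 500 / 7.767 = 64.375 mL/cmH2O.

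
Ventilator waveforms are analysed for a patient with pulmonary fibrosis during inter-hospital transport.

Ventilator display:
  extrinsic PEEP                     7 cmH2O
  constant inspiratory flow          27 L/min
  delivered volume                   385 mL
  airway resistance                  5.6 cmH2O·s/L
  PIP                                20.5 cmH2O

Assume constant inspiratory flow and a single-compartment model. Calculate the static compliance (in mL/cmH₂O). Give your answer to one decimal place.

Flow: 27 L/min ÷ 60 = 0.45 L/s.
Equation of motion (constant flow): PIP = Vt/C + R·V̇ + PEEP.
Vt/C = PIP − R·V̇ − PEEP = 20.5 − 5.6×0.45 − 7 = 20.5 − 2.52 − 7 = 10.98 cmH2O.
C = Vt / 10.98 = 385 / 10.98 = 35.064 mL/cmH2O.

35.1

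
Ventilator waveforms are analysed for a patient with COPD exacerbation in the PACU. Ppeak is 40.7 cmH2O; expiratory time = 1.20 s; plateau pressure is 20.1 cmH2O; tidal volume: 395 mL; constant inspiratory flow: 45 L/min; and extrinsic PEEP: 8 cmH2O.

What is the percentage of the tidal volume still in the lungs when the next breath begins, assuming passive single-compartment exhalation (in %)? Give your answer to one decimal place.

26.2

Flow: 45 L/min ÷ 60 = 0.75 L/s.
R = (PIP − Pplat)/V̇ = (40.7 − 20.1) / 0.75 = 20.6/0.75 = 27.467 cmH2O·s/L.
C = Vt/(Pplat − PEEP) = 395.0 / (20.1 − 8) = 395.0/12.1 = 32.645 mL/cmH2O.
τ = R × C = 27.467 × 0.03265 L/cmH2O = 0.8968 s.
Fraction remaining at end-expiration = e^(−Te/τ) = e^(−1.20/0.8968) = 0.2623 → 26.23%.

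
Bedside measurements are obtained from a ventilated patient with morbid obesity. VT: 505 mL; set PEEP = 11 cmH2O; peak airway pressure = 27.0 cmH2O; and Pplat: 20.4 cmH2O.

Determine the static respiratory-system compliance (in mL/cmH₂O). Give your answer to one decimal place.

Cstat = Vt / (Pplat − PEEP) = 505 / (20.4 − 11) = 505 / 9.4 = 53.723 mL/cmH2O.

53.7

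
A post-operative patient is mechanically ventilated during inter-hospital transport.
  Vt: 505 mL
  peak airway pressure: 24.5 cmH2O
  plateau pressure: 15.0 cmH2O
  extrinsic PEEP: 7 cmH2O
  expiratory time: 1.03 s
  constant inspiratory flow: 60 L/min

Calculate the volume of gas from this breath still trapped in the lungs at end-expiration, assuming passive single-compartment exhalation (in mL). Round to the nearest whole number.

Flow: 60 L/min ÷ 60 = 1 L/s.
R = (PIP − Pplat)/V̇ = (24.5 − 15.0) / 1 = 9.5/1 = 9.5 cmH2O·s/L.
C = Vt/(Pplat − PEEP) = 505.0 / (15.0 − 7) = 505.0/8.0 = 63.125 mL/cmH2O.
τ = R × C = 9.5 × 0.06313 L/cmH2O = 0.5997 s.
Fraction remaining = e^(−Te/τ) = e^(−1.03/0.5997) = 0.1795.
Trapped volume = 505.0 × 0.1795 = 90.648 mL.

91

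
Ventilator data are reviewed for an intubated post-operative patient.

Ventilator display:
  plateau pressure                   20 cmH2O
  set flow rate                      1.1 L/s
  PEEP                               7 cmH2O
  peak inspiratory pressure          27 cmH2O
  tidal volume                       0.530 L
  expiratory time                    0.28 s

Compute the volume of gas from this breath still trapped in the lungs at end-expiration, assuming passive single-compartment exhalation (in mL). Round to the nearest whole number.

180

R = (PIP − Pplat)/V̇ = (27 − 20) / 1.1 = 7.0/1.1 = 6.364 cmH2O·s/L.
C = Vt/(Pplat − PEEP) = 530.0 / (20 − 7) = 530.0/13.0 = 40.769 mL/cmH2O.
τ = R × C = 6.364 × 0.04077 L/cmH2O = 0.2595 s.
Fraction remaining = e^(−Te/τ) = e^(−0.28/0.2595) = 0.3399.
Trapped volume = 530.0 × 0.3399 = 180.15 mL.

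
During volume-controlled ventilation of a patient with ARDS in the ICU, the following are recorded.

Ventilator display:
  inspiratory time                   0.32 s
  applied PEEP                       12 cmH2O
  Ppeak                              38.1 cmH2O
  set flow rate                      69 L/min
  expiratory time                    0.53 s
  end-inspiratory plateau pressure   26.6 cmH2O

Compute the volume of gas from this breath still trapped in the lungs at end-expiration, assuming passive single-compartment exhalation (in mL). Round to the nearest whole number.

Flow: 69 L/min ÷ 60 = 1.15 L/s.
Vt = flow × Ti = 1.15 L/s × 0.32 s × 1000 mL/L = 368.0 mL.
R = (PIP − Pplat)/V̇ = (38.1 − 26.6) / 1.15 = 11.5/1.15 = 10.0 cmH2O·s/L.
C = Vt/(Pplat − PEEP) = 368.0 / (26.6 − 12) = 368.0/14.6 = 25.205 mL/cmH2O.
τ = R × C = 10.0 × 0.02521 L/cmH2O = 0.2521 s.
Fraction remaining = e^(−Te/τ) = e^(−0.53/0.2521) = 0.1222.
Trapped volume = 368.0 × 0.1222 = 44.97 mL.

45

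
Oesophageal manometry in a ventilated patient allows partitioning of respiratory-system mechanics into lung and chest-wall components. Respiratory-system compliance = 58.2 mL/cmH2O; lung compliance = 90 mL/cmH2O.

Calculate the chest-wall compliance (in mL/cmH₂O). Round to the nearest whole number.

1/Ccw = 1/Crs − 1/CL.
1/Ccw = 1/58.2 − 1/90 = 0.006071.
Ccw = 164.72 mL/cmH2O.

165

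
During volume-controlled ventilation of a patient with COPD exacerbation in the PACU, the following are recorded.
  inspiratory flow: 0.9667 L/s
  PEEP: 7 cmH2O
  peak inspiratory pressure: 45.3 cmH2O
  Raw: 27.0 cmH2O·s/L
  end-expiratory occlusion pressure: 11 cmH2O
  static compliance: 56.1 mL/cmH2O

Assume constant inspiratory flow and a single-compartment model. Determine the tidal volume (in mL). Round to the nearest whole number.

460

Total PEEP = 11 cmH2O (set 7 + intrinsic 4); this is the baseline alveolar pressure.
Equation of motion (constant flow): PIP = Vt/C + R·V̇ + PEEP.
Vt/C = PIP − R·V̇ − PEEP = 45.3 − 26.101 − 11 = 8.199 cmH2O.
Vt = C × 8.199 = 56.1 × 8.199 = 459.96 mL.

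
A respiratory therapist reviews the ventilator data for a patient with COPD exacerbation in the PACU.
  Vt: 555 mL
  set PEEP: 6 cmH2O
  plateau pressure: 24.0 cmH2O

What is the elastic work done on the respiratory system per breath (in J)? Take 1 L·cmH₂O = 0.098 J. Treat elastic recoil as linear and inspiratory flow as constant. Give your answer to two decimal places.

Elastic work ≈ ½ × (Pplat − PEEP) × Vt = 0.5 × (24.0 − 6) × 0.555 L = 0.5 × 18.0 × 0.555 = 4.995 L·cmH2O.
× 0.098 J/(L·cmH2O) → 0.4895 J.

0.49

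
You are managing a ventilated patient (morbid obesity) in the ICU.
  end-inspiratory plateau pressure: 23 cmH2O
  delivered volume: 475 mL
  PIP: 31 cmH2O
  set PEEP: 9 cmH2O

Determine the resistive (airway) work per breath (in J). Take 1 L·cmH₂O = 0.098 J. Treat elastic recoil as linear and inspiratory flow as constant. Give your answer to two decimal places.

0.37

With constant inspiratory flow the resistive pressure is constant at PIP − Pplat = 31 − 23 = 8.0 cmH2O, so resistive work = 8.0 × 0.475 = 3.8 L·cmH2O.
× 0.098 J/(L·cmH2O) → 0.3724 J.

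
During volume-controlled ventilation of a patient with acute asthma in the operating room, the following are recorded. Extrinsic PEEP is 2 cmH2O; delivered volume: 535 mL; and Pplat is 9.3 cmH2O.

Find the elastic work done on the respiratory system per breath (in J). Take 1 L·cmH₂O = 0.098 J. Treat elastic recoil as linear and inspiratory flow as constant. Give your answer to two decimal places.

0.19

Elastic work ≈ ½ × (Pplat − PEEP) × Vt = 0.5 × (9.3 − 2) × 0.535 L = 0.5 × 7.3 × 0.535 = 1.953 L·cmH2O.
× 0.098 J/(L·cmH2O) → 0.1914 J.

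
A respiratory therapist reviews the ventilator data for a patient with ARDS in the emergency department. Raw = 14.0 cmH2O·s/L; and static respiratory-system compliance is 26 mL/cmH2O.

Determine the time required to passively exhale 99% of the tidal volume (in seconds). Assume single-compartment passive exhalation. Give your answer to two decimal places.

τ = R × C = 14.0 × 26 mL/cmH2O = 14.0 × 0.026 L/cmH2O = 0.364 s.
Exhaled fraction f = 1 − e^(−t/τ) → t = −τ·ln(1 − f) = −0.364·ln(0.01) = 1.676 s.

1.68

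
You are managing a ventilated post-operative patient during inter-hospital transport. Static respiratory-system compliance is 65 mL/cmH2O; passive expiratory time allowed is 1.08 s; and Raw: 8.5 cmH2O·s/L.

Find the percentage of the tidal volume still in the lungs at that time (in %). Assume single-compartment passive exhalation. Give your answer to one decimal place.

14.2

τ = R × C = 8.5 × 65 mL/cmH2O = 8.5 × 0.065 L/cmH2O = 0.5525 s.
Passive exhalation: V(t)/V₀ = e^(−t/τ) = e^(−1.08/0.5525) = 0.1416.
Fraction remaining = 0.1416 → 14.16%.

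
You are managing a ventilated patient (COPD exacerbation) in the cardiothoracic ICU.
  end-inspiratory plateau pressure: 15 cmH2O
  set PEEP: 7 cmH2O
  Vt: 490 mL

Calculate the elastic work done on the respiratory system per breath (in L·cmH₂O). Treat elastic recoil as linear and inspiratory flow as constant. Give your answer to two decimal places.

1.96

Elastic work ≈ ½ × (Pplat − PEEP) × Vt = 0.5 × (15 − 7) × 0.490 L = 0.5 × 8.0 × 0.490 = 1.96 L·cmH2O.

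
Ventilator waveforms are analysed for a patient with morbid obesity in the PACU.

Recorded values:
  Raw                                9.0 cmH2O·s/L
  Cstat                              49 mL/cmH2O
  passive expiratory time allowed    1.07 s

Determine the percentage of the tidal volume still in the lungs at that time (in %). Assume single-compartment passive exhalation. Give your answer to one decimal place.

τ = R × C = 9.0 × 49 mL/cmH2O = 9.0 × 0.049 L/cmH2O = 0.441 s.
Passive exhalation: V(t)/V₀ = e^(−t/τ) = e^(−1.07/0.441) = 0.08836.
Fraction remaining = 0.08836 → 8.836%.

8.8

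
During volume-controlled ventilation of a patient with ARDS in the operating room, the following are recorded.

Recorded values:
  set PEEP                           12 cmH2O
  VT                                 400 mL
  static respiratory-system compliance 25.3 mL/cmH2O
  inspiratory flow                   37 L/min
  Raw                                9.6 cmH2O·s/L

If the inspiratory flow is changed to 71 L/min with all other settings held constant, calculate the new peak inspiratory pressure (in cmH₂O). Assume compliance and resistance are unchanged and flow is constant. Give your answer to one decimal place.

39.2

Flow: 37 L/min ÷ 60 = 0.6167 L/s.
New flow: 71 L/min ÷ 60 = 1.1833 L/s.
PIP = Vt/C + R·V̇ + PEEP (constant-flow equation of motion).
Only the resistive term changes: ΔPIP = R × ΔV̇ = 9.6 × (1.1833 − 0.6167) = 9.6 × 0.5666 = 5.439 cmH2O.
Original PIP = 400/25.3 + 9.6×0.6167 + 12 = 33.731 cmH2O; new PIP = 33.731 + (5.439) = 39.17 cmH2O.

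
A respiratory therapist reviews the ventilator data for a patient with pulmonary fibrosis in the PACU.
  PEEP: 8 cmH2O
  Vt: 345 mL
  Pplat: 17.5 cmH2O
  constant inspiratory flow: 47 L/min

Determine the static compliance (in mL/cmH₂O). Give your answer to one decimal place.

36.3

Cstat = Vt / (Pplat − PEEP) = 345 / (17.5 − 8) = 345 / 9.5 = 36.316 mL/cmH2O.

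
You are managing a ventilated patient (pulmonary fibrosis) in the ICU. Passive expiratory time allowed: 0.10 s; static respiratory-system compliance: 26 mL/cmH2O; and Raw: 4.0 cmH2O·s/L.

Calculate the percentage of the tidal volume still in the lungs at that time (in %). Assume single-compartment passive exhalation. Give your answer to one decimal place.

τ = R × C = 4.0 × 26 mL/cmH2O = 4.0 × 0.026 L/cmH2O = 0.104 s.
Passive exhalation: V(t)/V₀ = e^(−t/τ) = e^(−0.10/0.104) = 0.3823.
Fraction remaining = 0.3823 → 38.23%.

38.2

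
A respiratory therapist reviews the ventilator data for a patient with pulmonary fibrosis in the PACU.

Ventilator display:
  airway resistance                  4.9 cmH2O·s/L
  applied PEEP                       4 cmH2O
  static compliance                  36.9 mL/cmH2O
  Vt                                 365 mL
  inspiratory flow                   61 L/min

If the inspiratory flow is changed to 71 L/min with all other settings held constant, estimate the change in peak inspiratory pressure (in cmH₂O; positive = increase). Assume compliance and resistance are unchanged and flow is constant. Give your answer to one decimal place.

Flow: 61 L/min ÷ 60 = 1.0167 L/s.
New flow: 71 L/min ÷ 60 = 1.1833 L/s.
PIP = Vt/C + R·V̇ + PEEP (constant-flow equation of motion).
Only the resistive term changes: ΔPIP = R × ΔV̇ = 4.9 × (1.1833 − 1.0167) = 4.9 × 0.1666 = 0.8163 cmH2O.

0.8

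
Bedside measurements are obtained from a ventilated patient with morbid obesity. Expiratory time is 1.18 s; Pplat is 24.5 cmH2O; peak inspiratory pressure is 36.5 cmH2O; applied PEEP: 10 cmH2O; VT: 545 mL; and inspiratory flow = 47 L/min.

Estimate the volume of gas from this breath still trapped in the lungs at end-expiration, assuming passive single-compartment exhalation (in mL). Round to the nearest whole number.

Flow: 47 L/min ÷ 60 = 0.7833 L/s.
R = (PIP − Pplat)/V̇ = (36.5 − 24.5) / 0.7833 = 12.0/0.7833 = 15.32 cmH2O·s/L.
C = Vt/(Pplat − PEEP) = 545.0 / (24.5 − 10) = 545.0/14.5 = 37.586 mL/cmH2O.
τ = R × C = 15.32 × 0.03759 L/cmH2O = 0.5759 s.
Fraction remaining = e^(−Te/τ) = e^(−1.18/0.5759) = 0.1289.
Trapped volume = 545.0 × 0.1289 = 70.251 mL.

70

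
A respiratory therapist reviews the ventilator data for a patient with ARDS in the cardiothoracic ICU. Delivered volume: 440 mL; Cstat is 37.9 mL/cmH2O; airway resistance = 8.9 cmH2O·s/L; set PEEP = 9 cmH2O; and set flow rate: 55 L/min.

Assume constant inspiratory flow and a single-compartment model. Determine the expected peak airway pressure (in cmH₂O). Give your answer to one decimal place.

Flow: 55 L/min ÷ 60 = 0.9167 L/s.
Equation of motion (constant flow): PIP = Vt/C + R·V̇ + PEEP.
PIP = 440/37.9 + 8.9×0.9167 + 9 = 11.609 + 8.159 + 9 = 28.768 cmH2O.

28.8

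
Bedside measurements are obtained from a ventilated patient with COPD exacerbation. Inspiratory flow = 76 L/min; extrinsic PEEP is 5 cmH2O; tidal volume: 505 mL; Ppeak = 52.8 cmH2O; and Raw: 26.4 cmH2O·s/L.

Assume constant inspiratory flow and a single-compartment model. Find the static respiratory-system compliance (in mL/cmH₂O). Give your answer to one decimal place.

Flow: 76 L/min ÷ 60 = 1.2667 L/s.
Equation of motion (constant flow): PIP = Vt/C + R·V̇ + PEEP.
Vt/C = PIP − R·V̇ − PEEP = 52.8 − 26.4×1.2667 − 5 = 52.8 − 33.441 − 5 = 14.359 cmH2O.
C = Vt / 14.359 = 505 / 14.359 = 35.17 mL/cmH2O.

35.2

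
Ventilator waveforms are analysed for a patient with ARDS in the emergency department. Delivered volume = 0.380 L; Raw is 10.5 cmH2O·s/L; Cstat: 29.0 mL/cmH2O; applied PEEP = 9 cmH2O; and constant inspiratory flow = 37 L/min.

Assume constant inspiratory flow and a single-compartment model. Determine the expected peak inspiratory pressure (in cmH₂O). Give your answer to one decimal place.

Flow: 37 L/min ÷ 60 = 0.6167 L/s.
Equation of motion (constant flow): PIP = Vt/C + R·V̇ + PEEP.
PIP = 380/29.0 + 10.5×0.6167 + 9 = 13.103 + 6.475 + 9 = 28.578 cmH2O.

28.6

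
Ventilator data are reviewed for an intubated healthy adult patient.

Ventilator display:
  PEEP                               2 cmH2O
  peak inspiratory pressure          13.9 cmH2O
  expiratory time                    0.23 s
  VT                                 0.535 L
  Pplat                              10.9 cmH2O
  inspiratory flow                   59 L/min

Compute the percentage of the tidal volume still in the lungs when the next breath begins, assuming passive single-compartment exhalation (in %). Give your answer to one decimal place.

Flow: 59 L/min ÷ 60 = 0.9833 L/s.
R = (PIP − Pplat)/V̇ = (13.9 − 10.9) / 0.9833 = 3.0/0.9833 = 3.051 cmH2O·s/L.
C = Vt/(Pplat − PEEP) = 535.0 / (10.9 − 2) = 535.0/8.9 = 60.112 mL/cmH2O.
τ = R × C = 3.051 × 0.06011 L/cmH2O = 0.1834 s.
Fraction remaining at end-expiration = e^(−Te/τ) = e^(−0.23/0.1834) = 0.2853 → 28.53%.

28.5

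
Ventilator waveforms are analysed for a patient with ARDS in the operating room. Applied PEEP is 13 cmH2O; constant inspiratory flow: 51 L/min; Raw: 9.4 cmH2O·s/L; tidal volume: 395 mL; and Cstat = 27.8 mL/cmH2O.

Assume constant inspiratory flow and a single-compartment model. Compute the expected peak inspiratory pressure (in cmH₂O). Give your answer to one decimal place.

35.2

Flow: 51 L/min ÷ 60 = 0.85 L/s.
Equation of motion (constant flow): PIP = Vt/C + R·V̇ + PEEP.
PIP = 395/27.8 + 9.4×0.85 + 13 = 14.209 + 7.99 + 13 = 35.199 cmH2O.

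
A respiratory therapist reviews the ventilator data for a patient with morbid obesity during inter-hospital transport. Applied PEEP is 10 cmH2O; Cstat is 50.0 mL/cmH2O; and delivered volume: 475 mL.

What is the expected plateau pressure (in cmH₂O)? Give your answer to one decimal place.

Pplat = PEEP + Vt / Cstat = 10 + 475 / 50.0 = 10 + 9.5 = 19.5 cmH2O.

19.5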